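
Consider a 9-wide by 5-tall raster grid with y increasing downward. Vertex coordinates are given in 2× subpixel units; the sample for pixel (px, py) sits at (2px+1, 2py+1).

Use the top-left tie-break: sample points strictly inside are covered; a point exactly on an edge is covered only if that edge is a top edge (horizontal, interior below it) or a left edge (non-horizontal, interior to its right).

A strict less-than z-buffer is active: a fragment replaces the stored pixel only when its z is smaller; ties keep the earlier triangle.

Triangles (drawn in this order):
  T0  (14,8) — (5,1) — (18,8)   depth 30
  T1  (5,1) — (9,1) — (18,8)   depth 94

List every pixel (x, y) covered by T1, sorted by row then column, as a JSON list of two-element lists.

T0:
  2·area = 28
  edge (14, 8)→(5, 1): d=(-9,-7) top-left  bias=+0
  edge (5, 1)→(18, 8): d=(13,7) right/bottom  bias=-1
  edge (18, 8)→(14, 8): d=(-4,0) right/bottom  bias=-1
    (2,0)@(5, 1): e=[0,0,28] → .  [on edge]
    (5,2)@(11, 5): e=[6,10,12] → X
    (6,2)@(13, 5): e=[20,-4,12] → .
    (5,3)@(11, 7): e=[-12,36,4] → .
    (6,3)@(13, 7): e=[2,22,4] → X
    (7,3)@(15, 7): e=[16,8,4] → X
    (8,3)@(17, 7): e=[30,-6,4] → .
    (6,4)@(13, 9): e=[-16,48,-4] → .
    (7,4)@(15, 9): e=[-2,34,-4] → .
  covered (3 px):
    . . . . . . . . .
    . . . . . . . . .
    . . . . . X . . .
    . . . . . . X X .
    . . . . . . . . .
T1:
  2·area = 28
  edge (5, 1)→(9, 1): d=(4,0) top-left  bias=+0
  edge (9, 1)→(18, 8): d=(9,7) right/bottom  bias=-1
  edge (18, 8)→(5, 1): d=(-13,-7) top-left  bias=+0
    (0,0)@(1, 1): e=[0,56,-28] → .  [on edge]
    (1,0)@(3, 1): e=[0,42,-14] → .  [on edge]
    (2,0)@(5, 1): e=[0,28,0] → X  [on edge]
    (3,0)@(7, 1): e=[0,14,14] → X  [on edge]
    (4,0)@(9, 1): e=[0,0,28] → .  [on edge]
    (5,0)@(11, 1): e=[0,-14,42] → .  [on edge]
    (6,0)@(13, 1): e=[0,-28,56] → .  [on edge]
    (7,0)@(15, 1): e=[0,-42,70] → .  [on edge]
    (8,0)@(17, 1): e=[0,-56,84] → .  [on edge]
    (2,1)@(5, 3): e=[8,46,-26] → .
    (3,1)@(7, 3): e=[8,32,-12] → .
    (4,1)@(9, 3): e=[8,18,2] → X
  covered (5 px):
    . . X X . . . . .
    . . . . X X . . .
    . . . . . . X . .
    . . . . . . . . .
    . . . . . . . . .

Answer: [[2,0],[3,0],[4,1],[5,1],[6,2]]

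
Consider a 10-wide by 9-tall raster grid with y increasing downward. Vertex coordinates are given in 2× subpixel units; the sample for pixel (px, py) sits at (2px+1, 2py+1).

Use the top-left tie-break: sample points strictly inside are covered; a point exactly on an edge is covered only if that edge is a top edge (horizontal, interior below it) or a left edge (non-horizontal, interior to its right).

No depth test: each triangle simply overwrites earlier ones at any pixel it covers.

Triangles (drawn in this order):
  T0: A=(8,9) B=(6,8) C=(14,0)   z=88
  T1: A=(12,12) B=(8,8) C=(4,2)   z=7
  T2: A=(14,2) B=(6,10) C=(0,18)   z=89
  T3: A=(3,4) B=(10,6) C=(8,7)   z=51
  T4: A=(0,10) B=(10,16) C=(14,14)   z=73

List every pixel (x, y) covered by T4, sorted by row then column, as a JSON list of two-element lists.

T0:
  2·area = 24
  edge (8, 9)→(6, 8): d=(-2,-1) top-left  bias=+0
  edge (6, 8)→(14, 0): d=(8,-8) top-left  bias=+0
  edge (14, 0)→(8, 9): d=(-6,9) right/bottom  bias=-1
    (6,0)@(13, 1): e=[21,0,3] → X  [on edge]
    (7,0)@(15, 1): e=[23,16,-15] → .
    (5,1)@(11, 3): e=[15,0,9] → X  [on edge]
    (6,1)@(13, 3): e=[17,16,-9] → .
    (4,2)@(9, 5): e=[9,0,15] → X  [on edge]
    (5,2)@(11, 5): e=[11,16,-3] → .
    (3,3)@(7, 7): e=[3,0,21] → X  [on edge]
    (5,3)@(11, 7): e=[7,32,-15] → .
    (2,4)@(5, 9): e=[-3,0,27] → .  [on edge]
    (3,4)@(7, 9): e=[-1,16,9] → .
    (4,4)@(9, 9): e=[1,32,-9] → .
    (1,5)@(3, 11): e=[-9,0,33] → .  [on edge]
    (0,6)@(1, 13): e=[-15,0,39] → .  [on edge]
  covered (5 px):
    . . . . . . X . . .
    . . . . . X . . . .
    . . . . X . . . . .
    . . . X X . . . . .
    . . . . . . . . . .
    . . . . . . . . . .
    . . . . . . . . . .
    . . . . . . . . . .
    . . . . . . . . . .
T1:
  2·area = 8
  edge (12, 12)→(8, 8): d=(-4,-4) top-left  bias=+0
  edge (8, 8)→(4, 2): d=(-4,-6) top-left  bias=+0
  edge (4, 2)→(12, 12): d=(8,10) right/bottom  bias=-1
    (0,0)@(1, 1): e=[0,-14,22] → .  [on edge]
    (1,1)@(3, 3): e=[0,-10,18] → .  [on edge]
    (2,2)@(5, 5): e=[0,-6,14] → .  [on edge]
    (3,3)@(7, 7): e=[0,-2,10] → .  [on edge]
    (4,4)@(9, 9): e=[0,2,6] → X  [on edge]
    (5,4)@(11, 9): e=[8,14,-14] → .
    (4,5)@(9, 11): e=[-8,-6,22] → .
    (5,5)@(11, 11): e=[0,6,2] → X  [on edge]
    (6,5)@(13, 11): e=[8,18,-18] → .
    (5,6)@(11, 13): e=[-8,-2,18] → .
    (6,6)@(13, 13): e=[0,10,-2] → .  [on edge]
    (7,7)@(15, 15): e=[0,14,-6] → .  [on edge]
    (8,8)@(17, 17): e=[0,18,-10] → .  [on edge]
  covered (2 px):
    . . . . . . . . . .
    . . . . . . . . . .
    . . . . . . . . . .
    . . . . . . . . . .
    . . . . X . . . . .
    . . . . . X . . . .
    . . . . . . . . . .
    . . . . . . . . . .
    . . . . . . . . . .
T2:
  2·area = 16  (B↔C swapped to make it positive)
  edge (14, 2)→(0, 18): d=(-14,16) right/bottom  bias=-1
  edge (0, 18)→(6, 10): d=(6,-8) top-left  bias=+0
  edge (6, 10)→(14, 2): d=(8,-8) top-left  bias=+0
    (7,0)@(15, 1): e=[-2,18,0] → .  [on edge]
    (6,1)@(13, 3): e=[2,14,0] → X  [on edge]
    (7,1)@(15, 3): e=[-30,30,16] → .
    (5,2)@(11, 5): e=[6,10,0] → X  [on edge]
    (6,2)@(13, 5): e=[-26,26,16] → .
    (4,3)@(9, 7): e=[10,6,0] → X  [on edge]
    (5,3)@(11, 7): e=[-22,22,16] → .
    (3,4)@(7, 9): e=[14,2,0] → X  [on edge]
    (4,4)@(9, 9): e=[-18,18,16] → .
    (2,5)@(5, 11): e=[18,-2,0] → .  [on edge]
    (3,5)@(7, 11): e=[-14,14,16] → .
    (1,6)@(3, 13): e=[22,-6,0] → .  [on edge]
    (0,7)@(1, 15): e=[26,-10,0] → .  [on edge]
  covered (4 px):
    . . . . . . . . . .
    . . . . . . X . . .
    . . . . . X . . . .
    . . . . X . . . . .
    . . . X . . . . . .
    . . . . . . . . . .
    . . . . . . . . . .
    . . . . . . . . . .
    . . . . . . . . . .
T3:
  2·area = 11
  edge (3, 4)→(10, 6): d=(7,2) right/bottom  bias=-1
  edge (10, 6)→(8, 7): d=(-2,1) right/bottom  bias=-1
  edge (8, 7)→(3, 4): d=(-5,-3) top-left  bias=+0
    (2,2)@(5, 5): e=[3,7,1] → X
    (3,2)@(7, 5): e=[-1,5,7] → .
    (2,3)@(5, 7): e=[17,3,-9] → .
  covered (1 px):
    . . . . . . . . . .
    . . . . . . . . . .
    . . X . . . . . . .
    . . . . . . . . . .
    . . . . . . . . . .
    . . . . . . . . . .
    . . . . . . . . . .
    . . . . . . . . . .
    . . . . . . . . . .
T4:
  2·area = 44  (B↔C swapped to make it positive)
  edge (0, 10)→(14, 14): d=(14,4) right/bottom  bias=-1
  edge (14, 14)→(10, 16): d=(-4,2) right/bottom  bias=-1
  edge (10, 16)→(0, 10): d=(-10,-6) top-left  bias=+0
    (1,5)@(3, 11): e=[2,34,8] → X
    (2,5)@(5, 11): e=[-6,30,20] → .
    (1,6)@(3, 13): e=[30,26,-12] → .
    (2,6)@(5, 13): e=[22,22,0] → X  [on edge]
    (3,6)@(7, 13): e=[14,18,12] → X
    (4,6)@(9, 13): e=[6,14,24] → X
    (5,6)@(11, 13): e=[-2,10,36] → .
    (2,7)@(5, 15): e=[50,14,-20] → .
    (3,7)@(7, 15): e=[42,10,-8] → .
    (4,7)@(9, 15): e=[34,6,4] → X
    (5,7)@(11, 15): e=[26,2,16] → X
    (6,7)@(13, 15): e=[18,-2,28] → .
  covered (6 px):
    . . . . . . . . . .
    . . . . . . . . . .
    . . . . . . . . . .
    . . . . . . . . . .
    . . . . . . . . . .
    . X . . . . . . . .
    . . X X X . . . . .
    . . . . X X . . . .
    . . . . . . . . . .

Answer: [[1,5],[2,6],[3,6],[4,6],[4,7],[5,7]]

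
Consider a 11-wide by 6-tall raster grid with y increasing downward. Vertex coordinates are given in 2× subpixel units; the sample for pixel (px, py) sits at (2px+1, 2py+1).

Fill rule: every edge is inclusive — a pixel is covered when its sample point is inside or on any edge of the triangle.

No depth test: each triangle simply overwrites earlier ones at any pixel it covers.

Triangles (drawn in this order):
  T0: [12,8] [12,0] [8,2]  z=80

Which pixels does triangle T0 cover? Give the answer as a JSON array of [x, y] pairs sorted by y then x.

T0:
  2·area = 32  (B↔C swapped to make it positive)
  edge (12, 8)→(8, 2): d=(-4,-6) inclusive
  edge (8, 2)→(12, 0): d=(4,-2) inclusive
  edge (12, 0)→(12, 8): d=(0,8) inclusive
    (5,0)@(11, 1): e=[22,2,8] → #
    (6,0)@(13, 1): e=[34,6,-8] → ·
    (4,1)@(9, 3): e=[2,6,24] → #
    (6,1)@(13, 3): e=[26,14,-8] → ·
    (4,2)@(9, 5): e=[-6,14,24] → ·
    (5,2)@(11, 5): e=[6,18,8] → #
    (6,2)@(13, 5): e=[18,22,-8] → ·
    (5,3)@(11, 7): e=[-2,26,8] → ·
  covered (4 px):
    · · · · · # · · · · ·
    · · · · # # · · · · ·
    · · · · · # · · · · ·
    · · · · · · · · · · ·
    · · · · · · · · · · ·
    · · · · · · · · · · ·

Result: [[5,0],[4,1],[5,1],[5,2]]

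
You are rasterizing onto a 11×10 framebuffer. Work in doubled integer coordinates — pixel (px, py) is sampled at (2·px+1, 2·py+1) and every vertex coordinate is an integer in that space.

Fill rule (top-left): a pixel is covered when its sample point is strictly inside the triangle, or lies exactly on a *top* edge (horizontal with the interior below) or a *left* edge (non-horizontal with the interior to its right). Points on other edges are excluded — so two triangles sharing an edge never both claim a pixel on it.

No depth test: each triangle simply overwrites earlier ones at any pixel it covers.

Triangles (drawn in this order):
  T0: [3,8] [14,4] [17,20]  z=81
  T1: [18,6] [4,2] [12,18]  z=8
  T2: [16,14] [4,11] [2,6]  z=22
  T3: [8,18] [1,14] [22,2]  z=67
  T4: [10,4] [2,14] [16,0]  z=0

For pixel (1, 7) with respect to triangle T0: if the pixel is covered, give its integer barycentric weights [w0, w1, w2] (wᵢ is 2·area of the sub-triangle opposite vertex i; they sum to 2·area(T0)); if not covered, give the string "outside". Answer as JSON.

T0:
  2·area = 188
  edge (3, 8)→(14, 4): d=(11,-4) top-left  bias=+0
  edge (14, 4)→(17, 20): d=(3,16) right/bottom  bias=-1
  edge (17, 20)→(3, 8): d=(-14,-12) top-left  bias=+0
    (6,2)@(13, 5): e=[7,19,162] → █
    (7,2)@(15, 5): e=[15,-13,186] → ·
    (3,3)@(7, 7): e=[5,121,62] → █
    (4,3)@(9, 7): e=[13,89,86] → █
    (5,3)@(11, 7): e=[21,57,110] → █
    (7,3)@(15, 7): e=[37,-7,158] → ·
    (2,4)@(5, 9): e=[19,159,10] → █
    (7,4)@(15, 9): e=[59,-1,130] → ·
    (2,5)@(5, 11): e=[41,165,-18] → ·
    (3,5)@(7, 11): e=[49,133,6] → █
    (7,5)@(15, 11): e=[81,5,102] → █
    (8,5)@(17, 11): e=[89,-27,126] → ·
  covered (22 px):
    · · · · · · · · · · ·
    · · · · · · · · · · ·
    · · · · · · █ · · · ·
    · · · █ █ █ █ · · · ·
    · · █ █ █ █ █ · · · ·
    · · · █ █ █ █ █ · · ·
    · · · · █ █ █ █ · · ·
    · · · · · · █ █ · · ·
    · · · · · · · █ · · ·
    · · · · · · · · · · ·
T1:
  2·area = 192  (B↔C swapped to make it positive)
  edge (18, 6)→(12, 18): d=(-6,12) right/bottom  bias=-1
  edge (12, 18)→(4, 2): d=(-8,-16) top-left  bias=+0
  edge (4, 2)→(18, 6): d=(14,4) right/bottom  bias=-1
    (2,1)@(5, 3): e=[174,8,10] → █
    (3,1)@(7, 3): e=[150,40,2] → █
    (4,1)@(9, 3): e=[126,72,-6] → ·
    (2,2)@(5, 5): e=[162,-8,38] → ·
    (3,2)@(7, 5): e=[138,24,30] → █
    (4,2)@(9, 5): e=[114,56,22] → █
    (5,2)@(11, 5): e=[90,88,14] → █
    (6,2)@(13, 5): e=[66,120,6] → █
    (7,2)@(15, 5): e=[42,152,-2] → ·
    (3,3)@(7, 7): e=[126,8,58] → █
    (7,3)@(15, 7): e=[30,136,26] → █
    (8,3)@(17, 7): e=[6,168,18] → █
  covered (24 px):
    · · · · · · · · · · ·
    · · █ █ · · · · · · ·
    · · · █ █ █ █ · · · ·
    · · · █ █ █ █ █ █ · ·
    · · · · █ █ █ █ · · ·
    · · · · █ █ █ █ · · ·
    · · · · · █ █ · · · ·
    · · · · · █ █ · · · ·
    · · · · · · · · · · ·
    · · · · · · · · · · ·
T2:
  2·area = 54
  edge (16, 14)→(4, 11): d=(-12,-3) top-left  bias=+0
  edge (4, 11)→(2, 6): d=(-2,-5) top-left  bias=+0
  edge (2, 6)→(16, 14): d=(14,8) right/bottom  bias=-1
    (1,3)@(3, 7): e=[45,3,6] → █
    (2,3)@(5, 7): e=[51,13,-10] → ·
    (1,4)@(3, 9): e=[21,-1,34] → ·
    (2,4)@(5, 9): e=[27,9,18] → █
    (3,4)@(7, 9): e=[33,19,2] → █
    (4,4)@(9, 9): e=[39,29,-14] → ·
    (2,5)@(5, 11): e=[3,5,46] → █
    (4,5)@(9, 11): e=[15,25,14] → █
    (5,5)@(11, 11): e=[21,35,-2] → ·
    (2,6)@(5, 13): e=[-21,1,74] → ·
    (3,6)@(7, 13): e=[-15,11,58] → ·
    (4,6)@(9, 13): e=[-9,21,42] → ·
  covered (7 px):
    · · · · · · · · · · ·
    · · · · · · · · · · ·
    · · · · · · · · · · ·
    · █ · · · · · · · · ·
    · · █ █ · · · · · · ·
    · · █ █ █ · · · · · ·
    · · · · · · █ · · · ·
    · · · · · · · · · · ·
    · · · · · · · · · · ·
    · · · · · · · · · · ·
T3:
  2·area = 168
  edge (8, 18)→(1, 14): d=(-7,-4) top-left  bias=+0
  edge (1, 14)→(22, 2): d=(21,-12) top-left  bias=+0
  edge (22, 2)→(8, 18): d=(-14,16) right/bottom  bias=-1
    (10,1)@(21, 3): e=[157,9,2] → █
    (8,2)@(17, 5): e=[127,3,38] → █
    (9,2)@(19, 5): e=[135,27,6] → █
    (10,2)@(21, 5): e=[143,51,-26] → ·
    (7,3)@(15, 7): e=[105,21,42] → █
    (9,3)@(19, 7): e=[121,69,-22] → ·
    (5,4)@(11, 9): e=[75,15,78] → █
    (6,4)@(13, 9): e=[83,39,46] → █
    (8,4)@(17, 9): e=[99,87,-18] → ·
    (3,5)@(7, 11): e=[45,9,114] → █
    (4,5)@(9, 11): e=[53,33,82] → █
    (7,5)@(15, 11): e=[77,105,-14] → ·
  covered (22 px):
    · · · · · · · · · · ·
    · · · · · · · · · · █
    · · · · · · · · █ █ ·
    · · · · · · · █ █ · ·
    · · · · · █ █ █ · · ·
    · · · █ █ █ █ · · · ·
    · █ █ █ █ █ · · · · ·
    · █ █ █ █ · · · · · ·
    · · · █ · · · · · · ·
    · · · · · · · · · · ·
T4:
  2·area = 28  (B↔C swapped to make it positive)
  edge (10, 4)→(16, 0): d=(6,-4) top-left  bias=+0
  edge (16, 0)→(2, 14): d=(-14,14) right/bottom  bias=-1
  edge (2, 14)→(10, 4): d=(8,-10) top-left  bias=+0
    (7,0)@(15, 1): e=[2,0,26] → ·  [on edge]
    (6,1)@(13, 3): e=[6,0,22] → ·  [on edge]
    (5,2)@(11, 5): e=[10,0,18] → ·  [on edge]
    (4,3)@(9, 7): e=[14,0,14] → ·  [on edge]
    (3,4)@(7, 9): e=[18,0,10] → ·  [on edge]
    (2,5)@(5, 11): e=[22,0,6] → ·  [on edge]
    (1,6)@(3, 13): e=[26,0,2] → ·  [on edge]
    (0,7)@(1, 15): e=[30,0,-2] → ·  [on edge]
  covered (0 px):
    · · · · · · · · · · ·
    · · · · · · · · · · ·
    · · · · · · · · · · ·
    · · · · · · · · · · ·
    · · · · · · · · · · ·
    · · · · · · · · · · ·
    · · · · · · · · · · ·
    · · · · · · · · · · ·
    · · · · · · · · · · ·
    · · · · · · · · · · ·

Answer: "outside"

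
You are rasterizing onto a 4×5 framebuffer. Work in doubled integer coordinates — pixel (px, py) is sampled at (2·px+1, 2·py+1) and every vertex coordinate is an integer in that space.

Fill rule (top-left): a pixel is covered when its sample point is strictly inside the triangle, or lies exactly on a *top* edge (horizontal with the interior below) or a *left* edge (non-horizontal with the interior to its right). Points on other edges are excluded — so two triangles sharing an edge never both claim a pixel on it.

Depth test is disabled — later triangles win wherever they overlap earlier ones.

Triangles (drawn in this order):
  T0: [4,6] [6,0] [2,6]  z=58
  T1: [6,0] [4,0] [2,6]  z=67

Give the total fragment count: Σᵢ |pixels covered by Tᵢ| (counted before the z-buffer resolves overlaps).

T0:
  2·area = 12  (B↔C swapped to make it positive)
  edge (4, 6)→(2, 6): d=(-2,0) right/bottom  bias=-1
  edge (2, 6)→(6, 0): d=(4,-6) top-left  bias=+0
  edge (6, 0)→(4, 6): d=(-2,6) right/bottom  bias=-1
    (2,1)@(5, 3): e=[6,6,0] → ·  [on edge]
    (1,2)@(3, 5): e=[2,2,8] → █
    (2,2)@(5, 5): e=[2,14,-4] → ·
    (1,3)@(3, 7): e=[-2,10,4] → ·
    (1,4)@(3, 9): e=[-6,18,0] → ·  [on edge]
  covered (1 px):
    · · · ·
    · · · ·
    · █ · ·
    · · · ·
    · · · ·
T1:
  2·area = 12  (B↔C swapped to make it positive)
  edge (6, 0)→(2, 6): d=(-4,6) right/bottom  bias=-1
  edge (2, 6)→(4, 0): d=(2,-6) top-left  bias=+0
  edge (4, 0)→(6, 0): d=(2,0) top-left  bias=+0
    (2,0)@(5, 1): e=[2,8,2] → █
    (3,0)@(7, 1): e=[-10,20,2] → ·
    (1,1)@(3, 3): e=[6,0,6] → █  [on edge]
    (2,1)@(5, 3): e=[-6,12,6] → ·
    (1,2)@(3, 5): e=[-2,4,10] → ·
    (0,4)@(1, 9): e=[-6,0,18] → ·  [on edge]
  covered (2 px):
    · · █ ·
    · █ · ·
    · · · ·
    · · · ·
    · · · ·

Result: 3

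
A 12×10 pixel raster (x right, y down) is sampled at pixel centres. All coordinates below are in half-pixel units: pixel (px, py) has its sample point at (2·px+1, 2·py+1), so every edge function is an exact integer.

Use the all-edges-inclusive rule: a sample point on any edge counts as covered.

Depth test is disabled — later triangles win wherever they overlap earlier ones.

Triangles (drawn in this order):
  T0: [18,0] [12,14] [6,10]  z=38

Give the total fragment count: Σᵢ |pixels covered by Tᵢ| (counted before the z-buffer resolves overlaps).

T0:
  2·area = 108
  edge (18, 0)→(12, 14): d=(-6,14) inclusive
  edge (12, 14)→(6, 10): d=(-6,-4) inclusive
  edge (6, 10)→(18, 0): d=(12,-10) inclusive
    (8,0)@(17, 1): e=[8,98,2] → █
    (9,0)@(19, 1): e=[-20,106,22] → ·
    (7,1)@(15, 3): e=[24,78,6] → █
    (8,1)@(17, 3): e=[-4,86,26] → ·
    (6,2)@(13, 5): e=[40,58,10] → █
    (8,2)@(17, 5): e=[-16,74,50] → ·
    (5,3)@(11, 7): e=[56,38,14] → █
    (7,3)@(15, 7): e=[0,54,54] → █  [on edge]
    (8,3)@(17, 7): e=[-28,62,74] → ·
    (4,4)@(9, 9): e=[72,18,18] → █
    (7,4)@(15, 9): e=[-12,42,78] → ·
    (4,5)@(9, 11): e=[60,6,42] → █
  covered (14 px):
    · · · · · · · · █ · · ·
    · · · · · · · █ · · · ·
    · · · · · · █ █ · · · ·
    · · · · · █ █ █ · · · ·
    · · · · █ █ █ · · · · ·
    · · · · █ █ █ · · · · ·
    · · · · · █ · · · · · ·
    · · · · · · · · · · · ·
    · · · · · · · · · · · ·
    · · · · · · · · · · · ·

Result: 14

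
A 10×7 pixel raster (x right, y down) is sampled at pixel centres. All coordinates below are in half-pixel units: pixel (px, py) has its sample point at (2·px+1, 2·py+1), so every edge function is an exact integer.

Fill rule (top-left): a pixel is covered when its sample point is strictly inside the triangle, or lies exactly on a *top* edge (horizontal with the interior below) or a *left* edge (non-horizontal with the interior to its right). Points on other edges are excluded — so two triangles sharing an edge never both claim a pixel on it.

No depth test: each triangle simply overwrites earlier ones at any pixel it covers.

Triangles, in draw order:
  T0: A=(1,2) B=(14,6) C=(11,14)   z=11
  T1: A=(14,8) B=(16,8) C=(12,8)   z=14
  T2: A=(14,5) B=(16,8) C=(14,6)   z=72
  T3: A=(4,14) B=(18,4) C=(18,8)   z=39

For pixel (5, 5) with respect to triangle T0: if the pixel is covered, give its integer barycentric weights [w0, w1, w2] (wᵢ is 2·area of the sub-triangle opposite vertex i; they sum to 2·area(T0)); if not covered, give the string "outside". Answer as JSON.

T0:
  2·area = 116
  edge (1, 2)→(14, 6): d=(13,4) right/bottom  bias=-1
  edge (14, 6)→(11, 14): d=(-3,8) right/bottom  bias=-1
  edge (11, 14)→(1, 2): d=(-10,-12) top-left  bias=+0
    (1,1)@(3, 3): e=[5,97,14] → X
    (2,1)@(5, 3): e=[-3,81,38] → .
    (1,2)@(3, 5): e=[31,91,-6] → .
    (2,2)@(5, 5): e=[23,75,18] → X
    (3,2)@(7, 5): e=[15,59,42] → X
    (4,2)@(9, 5): e=[7,43,66] → X
    (5,2)@(11, 5): e=[-1,27,90] → .
    (2,3)@(5, 7): e=[49,69,-2] → .
    (3,3)@(7, 7): e=[41,53,22] → X
    (5,3)@(11, 7): e=[25,21,70] → X
    (6,3)@(13, 7): e=[17,5,94] → X
    (7,3)@(15, 7): e=[9,-11,118] → .
  covered (14 px):
    . . . . . . . . . .
    . X . . . . . . . .
    . . X X X . . . . .
    . . . X X X X . . .
    . . . X X X . . . .
    . . . . X X . . . .
    . . . . . X . . . .
T1:
  degenerate (2·area = 0) — covers nothing
T2:
  2·area = 2
  edge (14, 5)→(16, 8): d=(2,3) right/bottom  bias=-1
  edge (16, 8)→(14, 6): d=(-2,-2) top-left  bias=+0
  edge (14, 6)→(14, 5): d=(0,-1) top-left  bias=+0
    (4,0)@(9, 1): e=[7,0,-5] → .  [on edge]
    (5,1)@(11, 3): e=[5,0,-3] → .  [on edge]
    (6,2)@(13, 5): e=[3,0,-1] → .  [on edge]
    (7,3)@(15, 7): e=[1,0,1] → X  [on edge]
    (8,3)@(17, 7): e=[-5,4,3] → .
    (7,4)@(15, 9): e=[5,-4,1] → .
    (8,4)@(17, 9): e=[-1,0,3] → .  [on edge]
    (9,5)@(19, 11): e=[-3,0,5] → .  [on edge]
  covered (1 px):
    . . . . . . . . . .
    . . . . . . . . . .
    . . . . . . . . . .
    . . . . . . . X . .
    . . . . . . . . . .
    . . . . . . . . . .
    . . . . . . . . . .
T3:
  2·area = 56
  edge (4, 14)→(18, 4): d=(14,-10) top-left  bias=+0
  edge (18, 4)→(18, 8): d=(0,4) right/bottom  bias=-1
  edge (18, 8)→(4, 14): d=(-14,6) right/bottom  bias=-1
    (8,2)@(17, 5): e=[4,4,48] → X
    (9,2)@(19, 5): e=[24,-4,36] → .
    (7,3)@(15, 7): e=[12,12,32] → X
    (9,3)@(19, 7): e=[52,-4,8] → .
    (5,4)@(11, 9): e=[0,28,28] → X  [on edge]
    (6,4)@(13, 9): e=[20,20,16] → X
    (8,4)@(17, 9): e=[60,4,-8] → .
    (4,5)@(9, 11): e=[8,36,12] → X
    (5,5)@(11, 11): e=[28,28,0] → .  [on edge]
    (6,5)@(13, 11): e=[48,20,-12] → .
    (7,5)@(15, 11): e=[68,12,-24] → .
    (4,6)@(9, 13): e=[36,36,-16] → .
  covered (7 px):
    . . . . . . . . . .
    . . . . . . . . . .
    . . . . . . . . X .
    . . . . . . . X X .
    . . . . . X X X . .
    . . . . X . . . . .
    . . . . . . . . . .

Result: [9,30,77]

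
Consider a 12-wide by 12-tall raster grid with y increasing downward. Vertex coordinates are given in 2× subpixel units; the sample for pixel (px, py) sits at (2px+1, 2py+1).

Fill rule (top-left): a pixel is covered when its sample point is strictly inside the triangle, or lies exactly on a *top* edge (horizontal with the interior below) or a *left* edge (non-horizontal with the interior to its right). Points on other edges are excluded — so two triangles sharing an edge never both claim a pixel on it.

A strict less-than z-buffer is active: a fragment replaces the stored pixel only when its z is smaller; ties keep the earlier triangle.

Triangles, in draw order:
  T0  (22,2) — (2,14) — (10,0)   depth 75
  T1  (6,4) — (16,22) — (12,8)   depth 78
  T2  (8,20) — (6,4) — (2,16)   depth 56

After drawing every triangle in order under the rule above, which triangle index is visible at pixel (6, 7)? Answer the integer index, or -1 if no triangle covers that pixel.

T0:
  2·area = 184
  edge (22, 2)→(2, 14): d=(-20,12) right/bottom  bias=-1
  edge (2, 14)→(10, 0): d=(8,-14) top-left  bias=+0
  edge (10, 0)→(22, 2): d=(12,2) right/bottom  bias=-1
    (5,0)@(11, 1): e=[152,22,10] → █
    (6,0)@(13, 1): e=[128,50,6] → █
    (7,0)@(15, 1): e=[104,78,2] → █
    (8,0)@(17, 1): e=[80,106,-2] → ·
    (4,1)@(9, 3): e=[136,10,38] → █
    (8,1)@(17, 3): e=[40,122,22] → █
    (9,1)@(19, 3): e=[16,150,18] → █
    (10,1)@(21, 3): e=[-8,178,14] → ·
    (4,2)@(9, 5): e=[96,26,62] → █
    (8,2)@(17, 5): e=[0,138,46] → ·  [on edge]
    (9,2)@(19, 5): e=[-24,166,42] → ·
    (3,3)@(7, 7): e=[80,14,90] → █
    (3,5)@(7, 11): e=[0,46,138] → ·  [on edge]
  covered (22 px):
    · · · · · █ █ █ · · · ·
    · · · · █ █ █ █ █ █ · ·
    · · · · █ █ █ █ · · · ·
    · · · █ █ █ █ · · · · ·
    · · █ █ █ · · · · · · ·
    · · █ · · · · · · · · ·
    · █ · · · · · · · · · ·
    · · · · · · · · · · · ·
    · · · · · · · · · · · ·
    · · · · · · · · · · · ·
    · · · · · · · · · · · ·
    · · · · · · · · · · · ·
T1:
  2·area = 68  (B↔C swapped to make it positive)
  edge (6, 4)→(12, 8): d=(6,4) right/bottom  bias=-1
  edge (12, 8)→(16, 22): d=(4,14) right/bottom  bias=-1
  edge (16, 22)→(6, 4): d=(-10,-18) top-left  bias=+0
    (3,2)@(7, 5): e=[2,58,8] → █
    (4,2)@(9, 5): e=[-6,30,44] → ·
    (3,3)@(7, 7): e=[14,66,-12] → ·
    (4,3)@(9, 7): e=[6,38,24] → █
    (5,3)@(11, 7): e=[-2,10,60] → ·
    (4,4)@(9, 9): e=[18,46,4] → █
    (5,4)@(11, 9): e=[10,18,40] → █
    (6,4)@(13, 9): e=[2,-10,76] → ·
    (4,5)@(9, 11): e=[30,54,-16] → ·
    (5,5)@(11, 11): e=[22,26,20] → █
    (6,5)@(13, 11): e=[14,-2,56] → ·
    (5,6)@(11, 13): e=[34,34,0] → █  [on edge]
  covered (9 px):
    · · · · · · · · · · · ·
    · · · · · · · · · · · ·
    · · · █ · · · · · · · ·
    · · · · █ · · · · · · ·
    · · · · █ █ · · · · · ·
    · · · · · █ · · · · · ·
    · · · · · █ █ · · · · ·
    · · · · · · █ · · · · ·
    · · · · · · · · · · · ·
    · · · · · · · █ · · · ·
    · · · · · · · · · · · ·
    · · · · · · · · · · · ·
T2:
  2·area = 88  (B↔C swapped to make it positive)
  edge (8, 20)→(2, 16): d=(-6,-4) top-left  bias=+0
  edge (2, 16)→(6, 4): d=(4,-12) top-left  bias=+0
  edge (6, 4)→(8, 20): d=(2,16) right/bottom  bias=-1
    (3,0)@(7, 1): e=[110,0,-22] → ·  [on edge]
    (2,3)@(5, 7): e=[66,0,22] → █  [on edge]
    (3,3)@(7, 7): e=[74,24,-10] → ·
    (2,4)@(5, 9): e=[54,8,26] → █
    (3,4)@(7, 9): e=[62,32,-6] → ·
    (2,5)@(5, 11): e=[42,16,30] → █
    (3,5)@(7, 11): e=[50,40,-2] → ·
    (1,6)@(3, 13): e=[22,0,66] → █  [on edge]
    (3,6)@(7, 13): e=[38,48,2] → █
    (4,6)@(9, 13): e=[46,72,-30] → ·
    (1,7)@(3, 15): e=[10,8,70] → █
    (4,7)@(9, 15): e=[34,80,-26] → ·
    (0,9)@(1, 19): e=[-22,0,110] → ·  [on edge]
  covered (12 px):
    · · · · · · · · · · · ·
    · · · · · · · · · · · ·
    · · · · · · · · · · · ·
    · · █ · · · · · · · · ·
    · · █ · · · · · · · · ·
    · · █ · · · · · · · · ·
    · █ █ █ · · · · · · · ·
    · █ █ █ · · · · · · · ·
    · · █ █ · · · · · · · ·
    · · · █ · · · · · · · ·
    · · · · · · · · · · · ·
    · · · · · · · · · · · ·

Z-buffer (winner per pixel, '.' = empty):
  . . . . . 0 0 0 . . . .
  . . . . 0 0 0 0 0 0 . .
  . . . 1 0 0 0 0 . . . .
  . . 2 0 0 0 0 . . . . .
  . . 2 0 0 1 . . . . . .
  . . 2 . . 1 . . . . . .
  . 2 2 2 . 1 1 . . . . .
  . 2 2 2 . . 1 . . . . .
  . . 2 2 . . . . . . . .
  . . . 2 . . . 1 . . . .
  . . . . . . . . . . . .
  . . . . . . . . . . . .

Final: 1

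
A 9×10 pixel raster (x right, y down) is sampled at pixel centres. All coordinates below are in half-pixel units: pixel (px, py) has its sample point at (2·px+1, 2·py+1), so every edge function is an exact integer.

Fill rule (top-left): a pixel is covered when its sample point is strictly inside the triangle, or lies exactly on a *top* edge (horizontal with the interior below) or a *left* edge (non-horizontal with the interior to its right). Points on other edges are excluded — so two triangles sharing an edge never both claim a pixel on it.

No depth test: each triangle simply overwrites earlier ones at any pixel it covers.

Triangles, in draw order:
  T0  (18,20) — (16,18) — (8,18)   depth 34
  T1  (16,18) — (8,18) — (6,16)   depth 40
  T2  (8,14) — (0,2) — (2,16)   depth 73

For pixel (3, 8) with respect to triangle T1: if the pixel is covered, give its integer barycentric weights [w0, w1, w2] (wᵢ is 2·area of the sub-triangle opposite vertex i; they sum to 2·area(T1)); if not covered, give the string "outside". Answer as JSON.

T0:
  2·area = 16  (B↔C swapped to make it positive)
  edge (18, 20)→(8, 18): d=(-10,-2) top-left  bias=+0
  edge (8, 18)→(16, 18): d=(8,0) top-left  bias=+0
  edge (16, 18)→(18, 20): d=(2,2) right/bottom  bias=-1
    (0,1)@(1, 3): e=[136,-120,0] → ·  [on edge]
    (1,2)@(3, 5): e=[120,-104,0] → ·  [on edge]
    (2,3)@(5, 7): e=[104,-88,0] → ·  [on edge]
    (3,4)@(7, 9): e=[88,-72,0] → ·  [on edge]
    (4,5)@(9, 11): e=[72,-56,0] → ·  [on edge]
    (5,6)@(11, 13): e=[56,-40,0] → ·  [on edge]
    (6,7)@(13, 15): e=[40,-24,0] → ·  [on edge]
    (1,8)@(3, 17): e=[0,-8,24] → ·  [on edge]
    (7,8)@(15, 17): e=[24,-8,0] → ·  [on edge]
    (6,9)@(13, 19): e=[0,8,8] → #  [on edge]
    (7,9)@(15, 19): e=[4,8,4] → #
    (8,9)@(17, 19): e=[8,8,0] → ·  [on edge]
  covered (2 px):
    · · · · · · · · ·
    · · · · · · · · ·
    · · · · · · · · ·
    · · · · · · · · ·
    · · · · · · · · ·
    · · · · · · · · ·
    · · · · · · · · ·
    · · · · · · · · ·
    · · · · · · · · ·
    · · · · · · # # ·
T1:
  2·area = 16
  edge (16, 18)→(8, 18): d=(-8,0) right/bottom  bias=-1
  edge (8, 18)→(6, 16): d=(-2,-2) top-left  bias=+0
  edge (6, 16)→(16, 18): d=(10,2) right/bottom  bias=-1
    (0,5)@(1, 11): e=[56,0,-40] → ·  [on edge]
    (1,6)@(3, 13): e=[40,0,-24] → ·  [on edge]
    (0,7)@(1, 15): e=[24,-8,0] → ·  [on edge]
    (2,7)@(5, 15): e=[24,0,-8] → ·  [on edge]
    (3,8)@(7, 17): e=[8,0,8] → #  [on edge]
    (4,8)@(9, 17): e=[8,4,4] → #
    (5,8)@(11, 17): e=[8,8,0] → ·  [on edge]
    (3,9)@(7, 19): e=[-8,-4,28] → ·
    (4,9)@(9, 19): e=[-8,0,24] → ·  [on edge]
  covered (2 px):
    · · · · · · · · ·
    · · · · · · · · ·
    · · · · · · · · ·
    · · · · · · · · ·
    · · · · · · · · ·
    · · · · · · · · ·
    · · · · · · · · ·
    · · · · · · · · ·
    · · · # # · · · ·
    · · · · · · · · ·
T2:
  2·area = 88  (B↔C swapped to make it positive)
  edge (8, 14)→(2, 16): d=(-6,2) right/bottom  bias=-1
  edge (2, 16)→(0, 2): d=(-2,-14) top-left  bias=+0
  edge (0, 2)→(8, 14): d=(8,12) right/bottom  bias=-1
    (0,2)@(1, 5): e=[68,8,12] → #
    (1,2)@(3, 5): e=[64,36,-12] → ·
    (0,3)@(1, 7): e=[56,4,28] → #
    (1,3)@(3, 7): e=[52,32,4] → #
    (2,3)@(5, 7): e=[48,60,-20] → ·
    (0,4)@(1, 9): e=[44,0,44] → #  [on edge]
    (2,4)@(5, 9): e=[36,56,-4] → ·
    (0,5)@(1, 11): e=[32,-4,60] → ·
    (1,5)@(3, 11): e=[28,24,36] → #
    (2,5)@(5, 11): e=[24,52,12] → #
    (3,5)@(7, 11): e=[20,80,-12] → ·
    (8,5)@(17, 11): e=[0,220,-132] → ·  [on edge]
    (5,6)@(11, 13): e=[0,132,-44] → ·  [on edge]
    (2,7)@(5, 15): e=[0,44,44] → ·  [on edge]
  covered (11 px):
    · · · · · · · · ·
    · · · · · · · · ·
    # · · · · · · · ·
    # # · · · · · · ·
    # # · · · · · · ·
    · # # · · · · · ·
    · # # # · · · · ·
    · # · · · · · · ·
    · · · · · · · · ·
    · · · · · · · · ·

Result: [0,8,8]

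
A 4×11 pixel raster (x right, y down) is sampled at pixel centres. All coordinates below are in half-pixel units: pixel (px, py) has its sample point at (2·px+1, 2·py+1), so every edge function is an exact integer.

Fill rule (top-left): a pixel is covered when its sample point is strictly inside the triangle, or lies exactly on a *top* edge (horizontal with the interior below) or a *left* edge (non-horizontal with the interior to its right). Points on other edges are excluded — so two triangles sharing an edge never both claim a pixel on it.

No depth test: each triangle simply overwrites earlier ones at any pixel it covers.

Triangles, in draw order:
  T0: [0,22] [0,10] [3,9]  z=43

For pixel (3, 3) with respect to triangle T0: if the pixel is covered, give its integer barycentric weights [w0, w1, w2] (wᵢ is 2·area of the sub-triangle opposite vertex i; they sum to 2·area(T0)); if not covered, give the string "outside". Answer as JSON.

T0:
  2·area = 36
  edge (0, 22)→(0, 10): d=(0,-12) top-left  bias=+0
  edge (0, 10)→(3, 9): d=(3,-1) top-left  bias=+0
  edge (3, 9)→(0, 22): d=(-3,13) right/bottom  bias=-1
    (1,4)@(3, 9): e=[36,0,0] → ·  [on edge]
    (0,5)@(1, 11): e=[12,4,20] → #
    (1,5)@(3, 11): e=[36,6,-6] → ·
    (0,6)@(1, 13): e=[12,10,14] → #
    (1,6)@(3, 13): e=[36,12,-12] → ·
    (0,7)@(1, 15): e=[12,16,8] → #
    (1,7)@(3, 15): e=[36,18,-18] → ·
    (0,8)@(1, 17): e=[12,22,2] → #
    (1,8)@(3, 17): e=[36,24,-24] → ·
    (0,9)@(1, 19): e=[12,28,-4] → ·
  covered (4 px):
    · · · ·
    · · · ·
    · · · ·
    · · · ·
    · · · ·
    # · · ·
    # · · ·
    # · · ·
    # · · ·
    · · · ·
    · · · ·

Answer: "outside"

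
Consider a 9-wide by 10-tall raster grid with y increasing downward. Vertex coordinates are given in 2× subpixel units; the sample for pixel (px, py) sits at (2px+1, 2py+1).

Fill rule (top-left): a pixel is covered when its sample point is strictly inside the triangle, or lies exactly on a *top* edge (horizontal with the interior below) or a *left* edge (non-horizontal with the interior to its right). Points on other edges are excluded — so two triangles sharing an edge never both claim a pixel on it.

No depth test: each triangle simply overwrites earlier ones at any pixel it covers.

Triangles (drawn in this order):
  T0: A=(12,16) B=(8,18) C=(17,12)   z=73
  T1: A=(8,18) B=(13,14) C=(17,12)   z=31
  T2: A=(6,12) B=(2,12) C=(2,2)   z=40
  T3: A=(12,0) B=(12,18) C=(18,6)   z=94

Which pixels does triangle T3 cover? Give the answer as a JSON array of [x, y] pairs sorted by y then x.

T0:
  2·area = 6
  edge (12, 16)→(8, 18): d=(-4,2) right/bottom  bias=-1
  edge (8, 18)→(17, 12): d=(9,-6) top-left  bias=+0
  edge (17, 12)→(12, 16): d=(-5,4) right/bottom  bias=-1
    (6,7)@(13, 15): e=[2,3,1] → █
    (7,7)@(15, 15): e=[-2,15,-7] → ·
    (6,8)@(13, 17): e=[-6,21,-9] → ·
  covered (1 px):
    · · · · · · · · ·
    · · · · · · · · ·
    · · · · · · · · ·
    · · · · · · · · ·
    · · · · · · · · ·
    · · · · · · · · ·
    · · · · · · · · ·
    · · · · · · █ · ·
    · · · · · · · · ·
    · · · · · · · · ·
T1:
  2·area = 6
  edge (8, 18)→(13, 14): d=(5,-4) top-left  bias=+0
  edge (13, 14)→(17, 12): d=(4,-2) top-left  bias=+0
  edge (17, 12)→(8, 18): d=(-9,6) right/bottom  bias=-1
    (7,6)@(15, 13): e=[3,0,3] → █  [on edge]
    (8,6)@(17, 13): e=[11,4,-9] → ·
    (5,7)@(11, 15): e=[-3,0,9] → ·  [on edge]
    (7,7)@(15, 15): e=[13,8,-15] → ·
    (3,8)@(7, 17): e=[-9,0,15] → ·  [on edge]
    (1,9)@(3, 19): e=[-15,0,21] → ·  [on edge]
  covered (1 px):
    · · · · · · · · ·
    · · · · · · · · ·
    · · · · · · · · ·
    · · · · · · · · ·
    · · · · · · · · ·
    · · · · · · · · ·
    · · · · · · · █ ·
    · · · · · · · · ·
    · · · · · · · · ·
    · · · · · · · · ·
T2:
  2·area = 40
  edge (6, 12)→(2, 12): d=(-4,0) right/bottom  bias=-1
  edge (2, 12)→(2, 2): d=(0,-10) top-left  bias=+0
  edge (2, 2)→(6, 12): d=(4,10) right/bottom  bias=-1
    (1,2)@(3, 5): e=[28,10,2] → █
    (2,2)@(5, 5): e=[28,30,-18] → ·
    (1,3)@(3, 7): e=[20,10,10] → █
    (2,3)@(5, 7): e=[20,30,-10] → ·
    (1,4)@(3, 9): e=[12,10,18] → █
    (2,4)@(5, 9): e=[12,30,-2] → ·
    (1,5)@(3, 11): e=[4,10,26] → █
    (2,5)@(5, 11): e=[4,30,6] → █
    (3,5)@(7, 11): e=[4,50,-14] → ·
    (1,6)@(3, 13): e=[-4,10,34] → ·
    (2,6)@(5, 13): e=[-4,30,14] → ·
  covered (5 px):
    · · · · · · · · ·
    · · · · · · · · ·
    · █ · · · · · · ·
    · █ · · · · · · ·
    · █ · · · · · · ·
    · █ █ · · · · · ·
    · · · · · · · · ·
    · · · · · · · · ·
    · · · · · · · · ·
    · · · · · · · · ·
T3:
  2·area = 108  (B↔C swapped to make it positive)
  edge (12, 0)→(18, 6): d=(6,6) right/bottom  bias=-1
  edge (18, 6)→(12, 18): d=(-6,12) right/bottom  bias=-1
  edge (12, 18)→(12, 0): d=(0,-18) top-left  bias=+0
    (6,0)@(13, 1): e=[0,90,18] → ·  [on edge]
    (6,1)@(13, 3): e=[12,78,18] → █
    (7,1)@(15, 3): e=[0,54,54] → ·  [on edge]
    (6,2)@(13, 5): e=[24,66,18] → █
    (7,2)@(15, 5): e=[12,42,54] → █
    (8,2)@(17, 5): e=[0,18,90] → ·  [on edge]
    (6,3)@(13, 7): e=[36,54,18] → █
    (8,3)@(17, 7): e=[12,6,90] → █
    (6,4)@(13, 9): e=[48,42,18] → █
    (8,4)@(17, 9): e=[24,-6,90] → ·
    (6,5)@(13, 11): e=[60,30,18] → █
    (8,5)@(17, 11): e=[36,-18,90] → ·
  covered (12 px):
    · · · · · · · · ·
    · · · · · · █ · ·
    · · · · · · █ █ ·
    · · · · · · █ █ █
    · · · · · · █ █ ·
    · · · · · · █ █ ·
    · · · · · · █ · ·
    · · · · · · █ · ·
    · · · · · · · · ·
    · · · · · · · · ·

Answer: [[6,1],[6,2],[7,2],[6,3],[7,3],[8,3],[6,4],[7,4],[6,5],[7,5],[6,6],[6,7]]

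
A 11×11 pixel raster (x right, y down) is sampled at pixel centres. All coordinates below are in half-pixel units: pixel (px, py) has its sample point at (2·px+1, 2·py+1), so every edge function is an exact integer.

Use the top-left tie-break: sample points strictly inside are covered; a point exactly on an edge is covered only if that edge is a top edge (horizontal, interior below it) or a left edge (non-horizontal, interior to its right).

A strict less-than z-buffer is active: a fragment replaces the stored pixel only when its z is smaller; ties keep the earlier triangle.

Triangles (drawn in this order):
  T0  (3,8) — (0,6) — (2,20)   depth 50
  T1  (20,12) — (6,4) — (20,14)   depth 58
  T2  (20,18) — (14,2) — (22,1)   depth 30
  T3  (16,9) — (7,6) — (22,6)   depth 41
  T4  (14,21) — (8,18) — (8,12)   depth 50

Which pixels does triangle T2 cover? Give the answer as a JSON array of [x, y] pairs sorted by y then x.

T0:
  2·area = 38  (B↔C swapped to make it positive)
  edge (3, 8)→(2, 20): d=(-1,12) right/bottom  bias=-1
  edge (2, 20)→(0, 6): d=(-2,-14) top-left  bias=+0
  edge (0, 6)→(3, 8): d=(3,2) right/bottom  bias=-1
    (0,3)@(1, 7): e=[25,12,1] → #
    (1,3)@(3, 7): e=[1,40,-3] → ·
    (0,4)@(1, 9): e=[23,8,7] → #
    (1,4)@(3, 9): e=[-1,36,3] → ·
    (0,5)@(1, 11): e=[21,4,13] → #
    (1,5)@(3, 11): e=[-3,32,9] → ·
    (0,6)@(1, 13): e=[19,0,19] → #  [on edge]
    (1,6)@(3, 13): e=[-5,28,15] → ·
    (0,7)@(1, 15): e=[17,-4,25] → ·
  covered (4 px):
    · · · · · · · · · · ·
    · · · · · · · · · · ·
    · · · · · · · · · · ·
    # · · · · · · · · · ·
    # · · · · · · · · · ·
    # · · · · · · · · · ·
    # · · · · · · · · · ·
    · · · · · · · · · · ·
    · · · · · · · · · · ·
    · · · · · · · · · · ·
    · · · · · · · · · · ·
T1:
  2·area = 28  (B↔C swapped to make it positive)
  edge (20, 12)→(20, 14): d=(0,2) right/bottom  bias=-1
  edge (20, 14)→(6, 4): d=(-14,-10) top-left  bias=+0
  edge (6, 4)→(20, 12): d=(14,8) right/bottom  bias=-1
    (5,3)@(11, 7): e=[18,8,2] → #
    (6,3)@(13, 7): e=[14,28,-14] → ·
    (5,4)@(11, 9): e=[18,-20,30] → ·
    (6,4)@(13, 9): e=[14,0,14] → #  [on edge]
    (7,4)@(15, 9): e=[10,20,-2] → ·
    (6,5)@(13, 11): e=[14,-28,42] → ·
    (8,5)@(17, 11): e=[6,12,10] → #
    (9,5)@(19, 11): e=[2,32,-6] → ·
    (8,6)@(17, 13): e=[6,-16,38] → ·
    (9,6)@(19, 13): e=[2,4,22] → #
    (10,6)@(21, 13): e=[-2,24,6] → ·
    (9,7)@(19, 15): e=[2,-24,50] → ·
  covered (4 px):
    · · · · · · · · · · ·
    · · · · · · · · · · ·
    · · · · · · · · · · ·
    · · · · · # · · · · ·
    · · · · · · # · · · ·
    · · · · · · · · # · ·
    · · · · · · · · · # ·
    · · · · · · · · · · ·
    · · · · · · · · · · ·
    · · · · · · · · · · ·
    · · · · · · · · · · ·
T2:
  2·area = 134
  edge (20, 18)→(14, 2): d=(-6,-16) top-left  bias=+0
  edge (14, 2)→(22, 1): d=(8,-1) top-left  bias=+0
  edge (22, 1)→(20, 18): d=(-2,17) right/bottom  bias=-1
    (7,1)@(15, 3): e=[10,9,115] → #
    (8,1)@(17, 3): e=[42,11,81] → #
    (9,1)@(19, 3): e=[74,13,47] → #
    (10,1)@(21, 3): e=[106,15,13] → #
    (7,2)@(15, 5): e=[-2,25,111] → ·
    (8,2)@(17, 5): e=[30,27,77] → #
    (8,3)@(17, 7): e=[18,43,73] → #
    (8,4)@(17, 9): e=[6,59,69] → #
    (8,5)@(17, 11): e=[-6,75,65] → ·
    (9,5)@(19, 11): e=[26,77,31] → #
    (10,5)@(21, 11): e=[58,79,-3] → ·
    (9,6)@(19, 13): e=[14,93,27] → #
  covered (16 px):
    · · · · · · · · · · ·
    · · · · · · · # # # #
    · · · · · · · · # # #
    · · · · · · · · # # #
    · · · · · · · · # # #
    · · · · · · · · · # ·
    · · · · · · · · · # ·
    · · · · · · · · · # ·
    · · · · · · · · · · ·
    · · · · · · · · · · ·
    · · · · · · · · · · ·
T3:
  2·area = 45
  edge (16, 9)→(7, 6): d=(-9,-3) top-left  bias=+0
  edge (7, 6)→(22, 6): d=(15,0) top-left  bias=+0
  edge (22, 6)→(16, 9): d=(-6,3) right/bottom  bias=-1
    (5,3)@(11, 7): e=[3,15,27] → #
    (6,3)@(13, 7): e=[9,15,21] → #
    (7,3)@(15, 7): e=[15,15,15] → #
    (8,3)@(17, 7): e=[21,15,9] → #
    (9,3)@(19, 7): e=[27,15,3] → #
    (10,3)@(21, 7): e=[33,15,-3] → ·
    (5,4)@(11, 9): e=[-15,45,15] → ·
    (6,4)@(13, 9): e=[-9,45,9] → ·
    (7,4)@(15, 9): e=[-3,45,3] → ·
    (8,4)@(17, 9): e=[3,45,-3] → ·
    (9,4)@(19, 9): e=[9,45,-9] → ·
  covered (5 px):
    · · · · · · · · · · ·
    · · · · · · · · · · ·
    · · · · · · · · · · ·
    · · · · · # # # # # ·
    · · · · · · · · · · ·
    · · · · · · · · · · ·
    · · · · · · · · · · ·
    · · · · · · · · · · ·
    · · · · · · · · · · ·
    · · · · · · · · · · ·
    · · · · · · · · · · ·
T4:
  2·area = 36
  edge (14, 21)→(8, 18): d=(-6,-3) top-left  bias=+0
  edge (8, 18)→(8, 12): d=(0,-6) top-left  bias=+0
  edge (8, 12)→(14, 21): d=(6,9) right/bottom  bias=-1
    (4,7)@(9, 15): e=[21,6,9] → #
    (5,7)@(11, 15): e=[27,18,-9] → ·
    (4,8)@(9, 17): e=[9,6,21] → #
    (5,8)@(11, 17): e=[15,18,3] → #
    (6,8)@(13, 17): e=[21,30,-15] → ·
    (4,9)@(9, 19): e=[-3,6,33] → ·
    (5,9)@(11, 19): e=[3,18,15] → #
    (6,9)@(13, 19): e=[9,30,-3] → ·
    (5,10)@(11, 21): e=[-9,18,27] → ·
  covered (4 px):
    · · · · · · · · · · ·
    · · · · · · · · · · ·
    · · · · · · · · · · ·
    · · · · · · · · · · ·
    · · · · · · · · · · ·
    · · · · · · · · · · ·
    · · · · · · · · · · ·
    · · · · # · · · · · ·
    · · · · # # · · · · ·
    · · · · · # · · · · ·
    · · · · · · · · · · ·

Answer: [[7,1],[8,1],[9,1],[10,1],[8,2],[9,2],[10,2],[8,3],[9,3],[10,3],[8,4],[9,4],[10,4],[9,5],[9,6],[9,7]]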